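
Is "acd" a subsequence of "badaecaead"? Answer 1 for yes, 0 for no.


Check if "acd" is a subsequence of "badaecaead"
Greedy scan:
  Position 0 ('b'): no match needed
  Position 1 ('a'): matches sub[0] = 'a'
  Position 2 ('d'): no match needed
  Position 3 ('a'): no match needed
  Position 4 ('e'): no match needed
  Position 5 ('c'): matches sub[1] = 'c'
  Position 6 ('a'): no match needed
  Position 7 ('e'): no match needed
  Position 8 ('a'): no match needed
  Position 9 ('d'): matches sub[2] = 'd'
All 3 characters matched => is a subsequence

1


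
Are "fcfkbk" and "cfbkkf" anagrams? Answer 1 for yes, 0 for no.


Strings: "fcfkbk", "cfbkkf"
Sorted first:  bcffkk
Sorted second: bcffkk
Sorted forms match => anagrams

1


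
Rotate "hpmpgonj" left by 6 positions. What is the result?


Input: "hpmpgonj", rotate left by 6
First 6 characters: "hpmpgo"
Remaining characters: "nj"
Concatenate remaining + first: "nj" + "hpmpgo" = "njhpmpgo"

njhpmpgo


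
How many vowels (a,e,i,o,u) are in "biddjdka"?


Input: biddjdka
Checking each character:
  'b' at position 0: consonant
  'i' at position 1: vowel (running total: 1)
  'd' at position 2: consonant
  'd' at position 3: consonant
  'j' at position 4: consonant
  'd' at position 5: consonant
  'k' at position 6: consonant
  'a' at position 7: vowel (running total: 2)
Total vowels: 2

2


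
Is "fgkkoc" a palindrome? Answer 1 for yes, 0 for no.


Input: fgkkoc
Reversed: cokkgf
  Compare pos 0 ('f') with pos 5 ('c'): MISMATCH
  Compare pos 1 ('g') with pos 4 ('o'): MISMATCH
  Compare pos 2 ('k') with pos 3 ('k'): match
Result: not a palindrome

0


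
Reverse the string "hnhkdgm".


Input: hnhkdgm
Reading characters right to left:
  Position 6: 'm'
  Position 5: 'g'
  Position 4: 'd'
  Position 3: 'k'
  Position 2: 'h'
  Position 1: 'n'
  Position 0: 'h'
Reversed: mgdkhnh

mgdkhnh


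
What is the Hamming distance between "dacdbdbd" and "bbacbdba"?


Comparing "dacdbdbd" and "bbacbdba" position by position:
  Position 0: 'd' vs 'b' => differ
  Position 1: 'a' vs 'b' => differ
  Position 2: 'c' vs 'a' => differ
  Position 3: 'd' vs 'c' => differ
  Position 4: 'b' vs 'b' => same
  Position 5: 'd' vs 'd' => same
  Position 6: 'b' vs 'b' => same
  Position 7: 'd' vs 'a' => differ
Total differences (Hamming distance): 5

5


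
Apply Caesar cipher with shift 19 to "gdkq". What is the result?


Caesar cipher: shift "gdkq" by 19
  'g' (pos 6) + 19 = pos 25 = 'z'
  'd' (pos 3) + 19 = pos 22 = 'w'
  'k' (pos 10) + 19 = pos 3 = 'd'
  'q' (pos 16) + 19 = pos 9 = 'j'
Result: zwdj

zwdj


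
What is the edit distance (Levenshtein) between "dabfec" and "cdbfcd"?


Computing edit distance: "dabfec" -> "cdbfcd"
DP table:
           c    d    b    f    c    d
      0    1    2    3    4    5    6
  d   1    1    1    2    3    4    5
  a   2    2    2    2    3    4    5
  b   3    3    3    2    3    4    5
  f   4    4    4    3    2    3    4
  e   5    5    5    4    3    3    4
  c   6    5    6    5    4    3    4
Edit distance = dp[6][6] = 4

4


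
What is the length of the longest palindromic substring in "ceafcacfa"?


Input: "ceafcacfa"
Checking substrings for palindromes:
  [2:9] "afcacfa" (len 7) => palindrome
  [3:8] "fcacf" (len 5) => palindrome
  [4:7] "cac" (len 3) => palindrome
Longest palindromic substring: "afcacfa" with length 7

7


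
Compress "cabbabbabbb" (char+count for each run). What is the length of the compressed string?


Input: cabbabbabbb
Runs:
  'c' x 1 => "c1"
  'a' x 1 => "a1"
  'b' x 2 => "b2"
  'a' x 1 => "a1"
  'b' x 2 => "b2"
  'a' x 1 => "a1"
  'b' x 3 => "b3"
Compressed: "c1a1b2a1b2a1b3"
Compressed length: 14

14


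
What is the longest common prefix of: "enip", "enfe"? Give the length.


Words: enip, enfe
  Position 0: all 'e' => match
  Position 1: all 'n' => match
  Position 2: ('i', 'f') => mismatch, stop
LCP = "en" (length 2)

2


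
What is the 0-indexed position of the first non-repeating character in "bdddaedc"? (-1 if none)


Input: bdddaedc
Character frequencies:
  'a': 1
  'b': 1
  'c': 1
  'd': 4
  'e': 1
Scanning left to right for freq == 1:
  Position 0 ('b'): unique! => answer = 0

0


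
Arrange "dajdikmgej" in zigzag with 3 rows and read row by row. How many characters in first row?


Zigzag "dajdikmgej" into 3 rows:
Placing characters:
  'd' => row 0
  'a' => row 1
  'j' => row 2
  'd' => row 1
  'i' => row 0
  'k' => row 1
  'm' => row 2
  'g' => row 1
  'e' => row 0
  'j' => row 1
Rows:
  Row 0: "die"
  Row 1: "adkgj"
  Row 2: "jm"
First row length: 3

3


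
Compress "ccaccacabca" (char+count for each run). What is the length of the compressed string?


Input: ccaccacabca
Runs:
  'c' x 2 => "c2"
  'a' x 1 => "a1"
  'c' x 2 => "c2"
  'a' x 1 => "a1"
  'c' x 1 => "c1"
  'a' x 1 => "a1"
  'b' x 1 => "b1"
  'c' x 1 => "c1"
  'a' x 1 => "a1"
Compressed: "c2a1c2a1c1a1b1c1a1"
Compressed length: 18

18


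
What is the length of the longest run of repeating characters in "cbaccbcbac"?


Input: "cbaccbcbac"
Scanning for longest run:
  Position 1 ('b'): new char, reset run to 1
  Position 2 ('a'): new char, reset run to 1
  Position 3 ('c'): new char, reset run to 1
  Position 4 ('c'): continues run of 'c', length=2
  Position 5 ('b'): new char, reset run to 1
  Position 6 ('c'): new char, reset run to 1
  Position 7 ('b'): new char, reset run to 1
  Position 8 ('a'): new char, reset run to 1
  Position 9 ('c'): new char, reset run to 1
Longest run: 'c' with length 2

2


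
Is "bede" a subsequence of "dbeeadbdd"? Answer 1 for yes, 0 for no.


Check if "bede" is a subsequence of "dbeeadbdd"
Greedy scan:
  Position 0 ('d'): no match needed
  Position 1 ('b'): matches sub[0] = 'b'
  Position 2 ('e'): matches sub[1] = 'e'
  Position 3 ('e'): no match needed
  Position 4 ('a'): no match needed
  Position 5 ('d'): matches sub[2] = 'd'
  Position 6 ('b'): no match needed
  Position 7 ('d'): no match needed
  Position 8 ('d'): no match needed
Only matched 3/4 characters => not a subsequence

0


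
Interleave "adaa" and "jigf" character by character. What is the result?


Interleaving "adaa" and "jigf":
  Position 0: 'a' from first, 'j' from second => "aj"
  Position 1: 'd' from first, 'i' from second => "di"
  Position 2: 'a' from first, 'g' from second => "ag"
  Position 3: 'a' from first, 'f' from second => "af"
Result: ajdiagaf

ajdiagaf


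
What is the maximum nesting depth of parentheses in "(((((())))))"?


Input: "(((((())))))"
Tracking depth:
  Position 0 '(': depth becomes 1
  Position 1 '(': depth becomes 2
  Position 2 '(': depth becomes 3
  Position 3 '(': depth becomes 4
  Position 4 '(': depth becomes 5
  Position 5 '(': depth becomes 6
  Position 6 ')': depth becomes 5
  Position 7 ')': depth becomes 4
  Position 8 ')': depth becomes 3
  Position 9 ')': depth becomes 2
  Position 10 ')': depth becomes 1
  Position 11 ')': depth becomes 0
Maximum depth reached: 6

6


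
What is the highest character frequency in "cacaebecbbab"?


Input: cacaebecbbab
Character counts:
  'a': 3
  'b': 4
  'c': 3
  'e': 2
Maximum frequency: 4

4


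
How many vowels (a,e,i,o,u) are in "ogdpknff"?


Input: ogdpknff
Checking each character:
  'o' at position 0: vowel (running total: 1)
  'g' at position 1: consonant
  'd' at position 2: consonant
  'p' at position 3: consonant
  'k' at position 4: consonant
  'n' at position 5: consonant
  'f' at position 6: consonant
  'f' at position 7: consonant
Total vowels: 1

1


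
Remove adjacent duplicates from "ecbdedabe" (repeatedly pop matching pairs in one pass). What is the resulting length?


Input: ecbdedabe
Stack-based adjacent duplicate removal:
  Read 'e': push. Stack: e
  Read 'c': push. Stack: ec
  Read 'b': push. Stack: ecb
  Read 'd': push. Stack: ecbd
  Read 'e': push. Stack: ecbde
  Read 'd': push. Stack: ecbded
  Read 'a': push. Stack: ecbdeda
  Read 'b': push. Stack: ecbdedab
  Read 'e': push. Stack: ecbdedabe
Final stack: "ecbdedabe" (length 9)

9


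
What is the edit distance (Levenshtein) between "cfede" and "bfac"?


Computing edit distance: "cfede" -> "bfac"
DP table:
           b    f    a    c
      0    1    2    3    4
  c   1    1    2    3    3
  f   2    2    1    2    3
  e   3    3    2    2    3
  d   4    4    3    3    3
  e   5    5    4    4    4
Edit distance = dp[5][4] = 4

4


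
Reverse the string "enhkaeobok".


Input: enhkaeobok
Reading characters right to left:
  Position 9: 'k'
  Position 8: 'o'
  Position 7: 'b'
  Position 6: 'o'
  Position 5: 'e'
  Position 4: 'a'
  Position 3: 'k'
  Position 2: 'h'
  Position 1: 'n'
  Position 0: 'e'
Reversed: koboeakhne

koboeakhne


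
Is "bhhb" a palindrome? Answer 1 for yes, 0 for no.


Input: bhhb
Reversed: bhhb
  Compare pos 0 ('b') with pos 3 ('b'): match
  Compare pos 1 ('h') with pos 2 ('h'): match
Result: palindrome

1


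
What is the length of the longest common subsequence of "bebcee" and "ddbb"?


LCS of "bebcee" and "ddbb"
DP table:
           d    d    b    b
      0    0    0    0    0
  b   0    0    0    1    1
  e   0    0    0    1    1
  b   0    0    0    1    2
  c   0    0    0    1    2
  e   0    0    0    1    2
  e   0    0    0    1    2
LCS length = dp[6][4] = 2

2


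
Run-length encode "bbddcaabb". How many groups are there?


Input: bbddcaabb
Scanning for consecutive runs:
  Group 1: 'b' x 2 (positions 0-1)
  Group 2: 'd' x 2 (positions 2-3)
  Group 3: 'c' x 1 (positions 4-4)
  Group 4: 'a' x 2 (positions 5-6)
  Group 5: 'b' x 2 (positions 7-8)
Total groups: 5

5


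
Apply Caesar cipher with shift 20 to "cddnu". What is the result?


Caesar cipher: shift "cddnu" by 20
  'c' (pos 2) + 20 = pos 22 = 'w'
  'd' (pos 3) + 20 = pos 23 = 'x'
  'd' (pos 3) + 20 = pos 23 = 'x'
  'n' (pos 13) + 20 = pos 7 = 'h'
  'u' (pos 20) + 20 = pos 14 = 'o'
Result: wxxho

wxxho


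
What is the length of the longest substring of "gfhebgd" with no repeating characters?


Input: "gfhebgd"
Sliding window (track last position of each char):
  Position 0 ('g'): window [0,0] length 1 -- new best
  Position 1 ('f'): window [0,1] length 2 -- new best
  Position 2 ('h'): window [0,2] length 3 -- new best
  Position 3 ('e'): window [0,3] length 4 -- new best
  Position 4 ('b'): window [0,4] length 5 -- new best
  Position 5 ('g'): repeat (last at 0), move window start to 1
  Position 5 ('g'): window [1,5] length 5
  Position 6 ('d'): window [1,6] length 6 -- new best
Longest substring with no repeats: "fhebgd" with length 6

6


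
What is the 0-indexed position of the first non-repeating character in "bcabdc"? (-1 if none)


Input: bcabdc
Character frequencies:
  'a': 1
  'b': 2
  'c': 2
  'd': 1
Scanning left to right for freq == 1:
  Position 0 ('b'): freq=2, skip
  Position 1 ('c'): freq=2, skip
  Position 2 ('a'): unique! => answer = 2

2


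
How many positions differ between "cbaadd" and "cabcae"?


Comparing "cbaadd" and "cabcae" position by position:
  Position 0: 'c' vs 'c' => same
  Position 1: 'b' vs 'a' => DIFFER
  Position 2: 'a' vs 'b' => DIFFER
  Position 3: 'a' vs 'c' => DIFFER
  Position 4: 'd' vs 'a' => DIFFER
  Position 5: 'd' vs 'e' => DIFFER
Positions that differ: 5

5


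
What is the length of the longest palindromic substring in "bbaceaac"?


Input: "bbaceaac"
Checking substrings for palindromes:
  [0:2] "bb" (len 2) => palindrome
  [5:7] "aa" (len 2) => palindrome
Longest palindromic substring: "bb" with length 2

2


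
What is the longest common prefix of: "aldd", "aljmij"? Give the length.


Words: aldd, aljmij
  Position 0: all 'a' => match
  Position 1: all 'l' => match
  Position 2: ('d', 'j') => mismatch, stop
LCP = "al" (length 2)

2


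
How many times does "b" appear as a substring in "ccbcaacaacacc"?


Searching for "b" in "ccbcaacaacacc"
Scanning each position:
  Position 0: "c" => no
  Position 1: "c" => no
  Position 2: "b" => MATCH
  Position 3: "c" => no
  Position 4: "a" => no
  Position 5: "a" => no
  Position 6: "c" => no
  Position 7: "a" => no
  Position 8: "a" => no
  Position 9: "c" => no
  Position 10: "a" => no
  Position 11: "c" => no
  Position 12: "c" => no
Total occurrences: 1

1


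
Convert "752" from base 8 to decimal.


Input: "752" in base 8
Positional expansion:
  Digit '7' (value 7) x 8^2 = 448
  Digit '5' (value 5) x 8^1 = 40
  Digit '2' (value 2) x 8^0 = 2
Sum = 490

490


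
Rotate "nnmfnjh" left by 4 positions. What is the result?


Input: "nnmfnjh", rotate left by 4
First 4 characters: "nnmf"
Remaining characters: "njh"
Concatenate remaining + first: "njh" + "nnmf" = "njhnnmf"

njhnnmf


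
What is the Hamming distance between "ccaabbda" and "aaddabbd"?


Comparing "ccaabbda" and "aaddabbd" position by position:
  Position 0: 'c' vs 'a' => differ
  Position 1: 'c' vs 'a' => differ
  Position 2: 'a' vs 'd' => differ
  Position 3: 'a' vs 'd' => differ
  Position 4: 'b' vs 'a' => differ
  Position 5: 'b' vs 'b' => same
  Position 6: 'd' vs 'b' => differ
  Position 7: 'a' vs 'd' => differ
Total differences (Hamming distance): 7

7


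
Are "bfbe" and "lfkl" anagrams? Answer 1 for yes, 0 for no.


Strings: "bfbe", "lfkl"
Sorted first:  bbef
Sorted second: fkll
Differ at position 0: 'b' vs 'f' => not anagrams

0


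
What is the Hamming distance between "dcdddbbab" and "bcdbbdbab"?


Comparing "dcdddbbab" and "bcdbbdbab" position by position:
  Position 0: 'd' vs 'b' => differ
  Position 1: 'c' vs 'c' => same
  Position 2: 'd' vs 'd' => same
  Position 3: 'd' vs 'b' => differ
  Position 4: 'd' vs 'b' => differ
  Position 5: 'b' vs 'd' => differ
  Position 6: 'b' vs 'b' => same
  Position 7: 'a' vs 'a' => same
  Position 8: 'b' vs 'b' => same
Total differences (Hamming distance): 4

4


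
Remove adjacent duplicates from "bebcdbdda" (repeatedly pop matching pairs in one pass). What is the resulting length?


Input: bebcdbdda
Stack-based adjacent duplicate removal:
  Read 'b': push. Stack: b
  Read 'e': push. Stack: be
  Read 'b': push. Stack: beb
  Read 'c': push. Stack: bebc
  Read 'd': push. Stack: bebcd
  Read 'b': push. Stack: bebcdb
  Read 'd': push. Stack: bebcdbd
  Read 'd': matches stack top 'd' => pop. Stack: bebcdb
  Read 'a': push. Stack: bebcdba
Final stack: "bebcdba" (length 7)

7


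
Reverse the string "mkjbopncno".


Input: mkjbopncno
Reading characters right to left:
  Position 9: 'o'
  Position 8: 'n'
  Position 7: 'c'
  Position 6: 'n'
  Position 5: 'p'
  Position 4: 'o'
  Position 3: 'b'
  Position 2: 'j'
  Position 1: 'k'
  Position 0: 'm'
Reversed: oncnpobjkm

oncnpobjkm


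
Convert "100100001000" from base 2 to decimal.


Input: "100100001000" in base 2
Positional expansion:
  Digit '1' (value 1) x 2^11 = 2048
  Digit '0' (value 0) x 2^10 = 0
  Digit '0' (value 0) x 2^9 = 0
  Digit '1' (value 1) x 2^8 = 256
  Digit '0' (value 0) x 2^7 = 0
  Digit '0' (value 0) x 2^6 = 0
  Digit '0' (value 0) x 2^5 = 0
  Digit '0' (value 0) x 2^4 = 0
  Digit '1' (value 1) x 2^3 = 8
  Digit '0' (value 0) x 2^2 = 0
  Digit '0' (value 0) x 2^1 = 0
  Digit '0' (value 0) x 2^0 = 0
Sum = 2312

2312


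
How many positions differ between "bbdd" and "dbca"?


Comparing "bbdd" and "dbca" position by position:
  Position 0: 'b' vs 'd' => DIFFER
  Position 1: 'b' vs 'b' => same
  Position 2: 'd' vs 'c' => DIFFER
  Position 3: 'd' vs 'a' => DIFFER
Positions that differ: 3

3


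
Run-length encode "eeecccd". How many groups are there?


Input: eeecccd
Scanning for consecutive runs:
  Group 1: 'e' x 3 (positions 0-2)
  Group 2: 'c' x 3 (positions 3-5)
  Group 3: 'd' x 1 (positions 6-6)
Total groups: 3

3


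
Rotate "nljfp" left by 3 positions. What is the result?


Input: "nljfp", rotate left by 3
First 3 characters: "nlj"
Remaining characters: "fp"
Concatenate remaining + first: "fp" + "nlj" = "fpnlj"

fpnlj


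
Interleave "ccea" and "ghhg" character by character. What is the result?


Interleaving "ccea" and "ghhg":
  Position 0: 'c' from first, 'g' from second => "cg"
  Position 1: 'c' from first, 'h' from second => "ch"
  Position 2: 'e' from first, 'h' from second => "eh"
  Position 3: 'a' from first, 'g' from second => "ag"
Result: cgchehag

cgchehag


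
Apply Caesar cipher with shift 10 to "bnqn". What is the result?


Caesar cipher: shift "bnqn" by 10
  'b' (pos 1) + 10 = pos 11 = 'l'
  'n' (pos 13) + 10 = pos 23 = 'x'
  'q' (pos 16) + 10 = pos 0 = 'a'
  'n' (pos 13) + 10 = pos 23 = 'x'
Result: lxax

lxax


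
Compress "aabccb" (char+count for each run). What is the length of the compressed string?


Input: aabccb
Runs:
  'a' x 2 => "a2"
  'b' x 1 => "b1"
  'c' x 2 => "c2"
  'b' x 1 => "b1"
Compressed: "a2b1c2b1"
Compressed length: 8

8


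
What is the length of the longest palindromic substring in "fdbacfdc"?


Input: "fdbacfdc"
Checking substrings for palindromes:
  No multi-char palindromic substrings found
Longest palindromic substring: "f" with length 1

1


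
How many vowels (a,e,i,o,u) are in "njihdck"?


Input: njihdck
Checking each character:
  'n' at position 0: consonant
  'j' at position 1: consonant
  'i' at position 2: vowel (running total: 1)
  'h' at position 3: consonant
  'd' at position 4: consonant
  'c' at position 5: consonant
  'k' at position 6: consonant
Total vowels: 1

1


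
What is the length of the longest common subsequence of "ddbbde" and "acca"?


LCS of "ddbbde" and "acca"
DP table:
           a    c    c    a
      0    0    0    0    0
  d   0    0    0    0    0
  d   0    0    0    0    0
  b   0    0    0    0    0
  b   0    0    0    0    0
  d   0    0    0    0    0
  e   0    0    0    0    0
LCS length = dp[6][4] = 0

0


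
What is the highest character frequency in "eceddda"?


Input: eceddda
Character counts:
  'a': 1
  'c': 1
  'd': 3
  'e': 2
Maximum frequency: 3

3


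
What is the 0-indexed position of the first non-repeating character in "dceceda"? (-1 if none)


Input: dceceda
Character frequencies:
  'a': 1
  'c': 2
  'd': 2
  'e': 2
Scanning left to right for freq == 1:
  Position 0 ('d'): freq=2, skip
  Position 1 ('c'): freq=2, skip
  Position 2 ('e'): freq=2, skip
  Position 3 ('c'): freq=2, skip
  Position 4 ('e'): freq=2, skip
  Position 5 ('d'): freq=2, skip
  Position 6 ('a'): unique! => answer = 6

6


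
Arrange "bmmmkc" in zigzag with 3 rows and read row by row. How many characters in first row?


Zigzag "bmmmkc" into 3 rows:
Placing characters:
  'b' => row 0
  'm' => row 1
  'm' => row 2
  'm' => row 1
  'k' => row 0
  'c' => row 1
Rows:
  Row 0: "bk"
  Row 1: "mmc"
  Row 2: "m"
First row length: 2

2


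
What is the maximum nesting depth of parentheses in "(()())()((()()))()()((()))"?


Input: "(()())()((()()))()()((()))"
Tracking depth:
  Position 0 '(': depth becomes 1
  Position 1 '(': depth becomes 2
  Position 2 ')': depth becomes 1
  Position 3 '(': depth becomes 2
  Position 4 ')': depth becomes 1
  Position 5 ')': depth becomes 0
  Position 6 '(': depth becomes 1
  Position 7 ')': depth becomes 0
  Position 8 '(': depth becomes 1
  Position 9 '(': depth becomes 2
  Position 10 '(': depth becomes 3
  Position 11 ')': depth becomes 2
  Position 12 '(': depth becomes 3
  Position 13 ')': depth becomes 2
  Position 14 ')': depth becomes 1
  Position 15 ')': depth becomes 0
  Position 16 '(': depth becomes 1
  Position 17 ')': depth becomes 0
  Position 18 '(': depth becomes 1
  Position 19 ')': depth becomes 0
  Position 20 '(': depth becomes 1
  Position 21 '(': depth becomes 2
  Position 22 '(': depth becomes 3
  Position 23 ')': depth becomes 2
  Position 24 ')': depth becomes 1
  Position 25 ')': depth becomes 0
Maximum depth reached: 3

3


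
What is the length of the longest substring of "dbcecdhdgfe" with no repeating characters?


Input: "dbcecdhdgfe"
Sliding window (track last position of each char):
  Position 0 ('d'): window [0,0] length 1 -- new best
  Position 1 ('b'): window [0,1] length 2 -- new best
  Position 2 ('c'): window [0,2] length 3 -- new best
  Position 3 ('e'): window [0,3] length 4 -- new best
  Position 4 ('c'): repeat (last at 2), move window start to 3
  Position 4 ('c'): window [3,4] length 2
  Position 5 ('d'): window [3,5] length 3
  Position 6 ('h'): window [3,6] length 4
  Position 7 ('d'): repeat (last at 5), move window start to 6
  Position 7 ('d'): window [6,7] length 2
  Position 8 ('g'): window [6,8] length 3
  Position 9 ('f'): window [6,9] length 4
  Position 10 ('e'): window [6,10] length 5 -- new best
Longest substring with no repeats: "hdgfe" with length 5

5


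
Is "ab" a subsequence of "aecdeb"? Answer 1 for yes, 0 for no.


Check if "ab" is a subsequence of "aecdeb"
Greedy scan:
  Position 0 ('a'): matches sub[0] = 'a'
  Position 1 ('e'): no match needed
  Position 2 ('c'): no match needed
  Position 3 ('d'): no match needed
  Position 4 ('e'): no match needed
  Position 5 ('b'): matches sub[1] = 'b'
All 2 characters matched => is a subsequence

1


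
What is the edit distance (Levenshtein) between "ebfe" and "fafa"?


Computing edit distance: "ebfe" -> "fafa"
DP table:
           f    a    f    a
      0    1    2    3    4
  e   1    1    2    3    4
  b   2    2    2    3    4
  f   3    2    3    2    3
  e   4    3    3    3    3
Edit distance = dp[4][4] = 3

3


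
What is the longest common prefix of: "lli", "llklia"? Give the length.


Words: lli, llklia
  Position 0: all 'l' => match
  Position 1: all 'l' => match
  Position 2: ('i', 'k') => mismatch, stop
LCP = "ll" (length 2)

2


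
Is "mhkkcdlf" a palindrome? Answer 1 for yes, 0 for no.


Input: mhkkcdlf
Reversed: fldckkhm
  Compare pos 0 ('m') with pos 7 ('f'): MISMATCH
  Compare pos 1 ('h') with pos 6 ('l'): MISMATCH
  Compare pos 2 ('k') with pos 5 ('d'): MISMATCH
  Compare pos 3 ('k') with pos 4 ('c'): MISMATCH
Result: not a palindrome

0


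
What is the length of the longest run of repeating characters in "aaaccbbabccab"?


Input: "aaaccbbabccab"
Scanning for longest run:
  Position 1 ('a'): continues run of 'a', length=2
  Position 2 ('a'): continues run of 'a', length=3
  Position 3 ('c'): new char, reset run to 1
  Position 4 ('c'): continues run of 'c', length=2
  Position 5 ('b'): new char, reset run to 1
  Position 6 ('b'): continues run of 'b', length=2
  Position 7 ('a'): new char, reset run to 1
  Position 8 ('b'): new char, reset run to 1
  Position 9 ('c'): new char, reset run to 1
  Position 10 ('c'): continues run of 'c', length=2
  Position 11 ('a'): new char, reset run to 1
  Position 12 ('b'): new char, reset run to 1
Longest run: 'a' with length 3

3


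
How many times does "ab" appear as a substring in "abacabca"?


Searching for "ab" in "abacabca"
Scanning each position:
  Position 0: "ab" => MATCH
  Position 1: "ba" => no
  Position 2: "ac" => no
  Position 3: "ca" => no
  Position 4: "ab" => MATCH
  Position 5: "bc" => no
  Position 6: "ca" => no
Total occurrences: 2

2


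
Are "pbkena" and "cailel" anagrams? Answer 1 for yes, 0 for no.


Strings: "pbkena", "cailel"
Sorted first:  abeknp
Sorted second: aceill
Differ at position 1: 'b' vs 'c' => not anagrams

0


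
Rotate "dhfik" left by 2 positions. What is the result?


Input: "dhfik", rotate left by 2
First 2 characters: "dh"
Remaining characters: "fik"
Concatenate remaining + first: "fik" + "dh" = "fikdh"

fikdh


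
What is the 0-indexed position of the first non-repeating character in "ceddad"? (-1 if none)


Input: ceddad
Character frequencies:
  'a': 1
  'c': 1
  'd': 3
  'e': 1
Scanning left to right for freq == 1:
  Position 0 ('c'): unique! => answer = 0

0


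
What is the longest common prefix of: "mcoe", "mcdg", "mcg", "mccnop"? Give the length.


Words: mcoe, mcdg, mcg, mccnop
  Position 0: all 'm' => match
  Position 1: all 'c' => match
  Position 2: ('o', 'd', 'g', 'c') => mismatch, stop
LCP = "mc" (length 2)

2


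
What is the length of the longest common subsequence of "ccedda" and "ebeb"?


LCS of "ccedda" and "ebeb"
DP table:
           e    b    e    b
      0    0    0    0    0
  c   0    0    0    0    0
  c   0    0    0    0    0
  e   0    1    1    1    1
  d   0    1    1    1    1
  d   0    1    1    1    1
  a   0    1    1    1    1
LCS length = dp[6][4] = 1

1


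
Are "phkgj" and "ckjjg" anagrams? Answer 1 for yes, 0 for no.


Strings: "phkgj", "ckjjg"
Sorted first:  ghjkp
Sorted second: cgjjk
Differ at position 0: 'g' vs 'c' => not anagrams

0


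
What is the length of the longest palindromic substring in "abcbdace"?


Input: "abcbdace"
Checking substrings for palindromes:
  [1:4] "bcb" (len 3) => palindrome
Longest palindromic substring: "bcb" with length 3

3


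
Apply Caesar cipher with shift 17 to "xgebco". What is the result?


Caesar cipher: shift "xgebco" by 17
  'x' (pos 23) + 17 = pos 14 = 'o'
  'g' (pos 6) + 17 = pos 23 = 'x'
  'e' (pos 4) + 17 = pos 21 = 'v'
  'b' (pos 1) + 17 = pos 18 = 's'
  'c' (pos 2) + 17 = pos 19 = 't'
  'o' (pos 14) + 17 = pos 5 = 'f'
Result: oxvstf

oxvstf


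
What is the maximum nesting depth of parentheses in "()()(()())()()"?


Input: "()()(()())()()"
Tracking depth:
  Position 0 '(': depth becomes 1
  Position 1 ')': depth becomes 0
  Position 2 '(': depth becomes 1
  Position 3 ')': depth becomes 0
  Position 4 '(': depth becomes 1
  Position 5 '(': depth becomes 2
  Position 6 ')': depth becomes 1
  Position 7 '(': depth becomes 2
  Position 8 ')': depth becomes 1
  Position 9 ')': depth becomes 0
  Position 10 '(': depth becomes 1
  Position 11 ')': depth becomes 0
  Position 12 '(': depth becomes 1
  Position 13 ')': depth becomes 0
Maximum depth reached: 2

2


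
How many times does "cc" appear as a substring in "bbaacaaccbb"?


Searching for "cc" in "bbaacaaccbb"
Scanning each position:
  Position 0: "bb" => no
  Position 1: "ba" => no
  Position 2: "aa" => no
  Position 3: "ac" => no
  Position 4: "ca" => no
  Position 5: "aa" => no
  Position 6: "ac" => no
  Position 7: "cc" => MATCH
  Position 8: "cb" => no
  Position 9: "bb" => no
Total occurrences: 1

1


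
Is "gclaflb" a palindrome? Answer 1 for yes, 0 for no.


Input: gclaflb
Reversed: blfalcg
  Compare pos 0 ('g') with pos 6 ('b'): MISMATCH
  Compare pos 1 ('c') with pos 5 ('l'): MISMATCH
  Compare pos 2 ('l') with pos 4 ('f'): MISMATCH
Result: not a palindrome

0


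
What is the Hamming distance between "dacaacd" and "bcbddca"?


Comparing "dacaacd" and "bcbddca" position by position:
  Position 0: 'd' vs 'b' => differ
  Position 1: 'a' vs 'c' => differ
  Position 2: 'c' vs 'b' => differ
  Position 3: 'a' vs 'd' => differ
  Position 4: 'a' vs 'd' => differ
  Position 5: 'c' vs 'c' => same
  Position 6: 'd' vs 'a' => differ
Total differences (Hamming distance): 6

6


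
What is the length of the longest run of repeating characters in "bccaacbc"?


Input: "bccaacbc"
Scanning for longest run:
  Position 1 ('c'): new char, reset run to 1
  Position 2 ('c'): continues run of 'c', length=2
  Position 3 ('a'): new char, reset run to 1
  Position 4 ('a'): continues run of 'a', length=2
  Position 5 ('c'): new char, reset run to 1
  Position 6 ('b'): new char, reset run to 1
  Position 7 ('c'): new char, reset run to 1
Longest run: 'c' with length 2

2


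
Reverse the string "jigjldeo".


Input: jigjldeo
Reading characters right to left:
  Position 7: 'o'
  Position 6: 'e'
  Position 5: 'd'
  Position 4: 'l'
  Position 3: 'j'
  Position 2: 'g'
  Position 1: 'i'
  Position 0: 'j'
Reversed: oedljgij

oedljgij


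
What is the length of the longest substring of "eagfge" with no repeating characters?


Input: "eagfge"
Sliding window (track last position of each char):
  Position 0 ('e'): window [0,0] length 1 -- new best
  Position 1 ('a'): window [0,1] length 2 -- new best
  Position 2 ('g'): window [0,2] length 3 -- new best
  Position 3 ('f'): window [0,3] length 4 -- new best
  Position 4 ('g'): repeat (last at 2), move window start to 3
  Position 4 ('g'): window [3,4] length 2
  Position 5 ('e'): window [3,5] length 3
Longest substring with no repeats: "eagf" with length 4

4


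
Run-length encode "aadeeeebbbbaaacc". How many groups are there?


Input: aadeeeebbbbaaacc
Scanning for consecutive runs:
  Group 1: 'a' x 2 (positions 0-1)
  Group 2: 'd' x 1 (positions 2-2)
  Group 3: 'e' x 4 (positions 3-6)
  Group 4: 'b' x 4 (positions 7-10)
  Group 5: 'a' x 3 (positions 11-13)
  Group 6: 'c' x 2 (positions 14-15)
Total groups: 6

6


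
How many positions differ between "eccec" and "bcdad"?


Comparing "eccec" and "bcdad" position by position:
  Position 0: 'e' vs 'b' => DIFFER
  Position 1: 'c' vs 'c' => same
  Position 2: 'c' vs 'd' => DIFFER
  Position 3: 'e' vs 'a' => DIFFER
  Position 4: 'c' vs 'd' => DIFFER
Positions that differ: 4

4


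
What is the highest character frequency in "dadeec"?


Input: dadeec
Character counts:
  'a': 1
  'c': 1
  'd': 2
  'e': 2
Maximum frequency: 2

2


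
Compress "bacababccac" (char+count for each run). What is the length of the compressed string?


Input: bacababccac
Runs:
  'b' x 1 => "b1"
  'a' x 1 => "a1"
  'c' x 1 => "c1"
  'a' x 1 => "a1"
  'b' x 1 => "b1"
  'a' x 1 => "a1"
  'b' x 1 => "b1"
  'c' x 2 => "c2"
  'a' x 1 => "a1"
  'c' x 1 => "c1"
Compressed: "b1a1c1a1b1a1b1c2a1c1"
Compressed length: 20

20


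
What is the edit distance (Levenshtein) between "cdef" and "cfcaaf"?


Computing edit distance: "cdef" -> "cfcaaf"
DP table:
           c    f    c    a    a    f
      0    1    2    3    4    5    6
  c   1    0    1    2    3    4    5
  d   2    1    1    2    3    4    5
  e   3    2    2    2    3    4    5
  f   4    3    2    3    3    4    4
Edit distance = dp[4][6] = 4

4


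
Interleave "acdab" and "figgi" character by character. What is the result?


Interleaving "acdab" and "figgi":
  Position 0: 'a' from first, 'f' from second => "af"
  Position 1: 'c' from first, 'i' from second => "ci"
  Position 2: 'd' from first, 'g' from second => "dg"
  Position 3: 'a' from first, 'g' from second => "ag"
  Position 4: 'b' from first, 'i' from second => "bi"
Result: afcidgagbi

afcidgagbi


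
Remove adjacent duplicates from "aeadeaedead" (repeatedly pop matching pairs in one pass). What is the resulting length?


Input: aeadeaedead
Stack-based adjacent duplicate removal:
  Read 'a': push. Stack: a
  Read 'e': push. Stack: ae
  Read 'a': push. Stack: aea
  Read 'd': push. Stack: aead
  Read 'e': push. Stack: aeade
  Read 'a': push. Stack: aeadea
  Read 'e': push. Stack: aeadeae
  Read 'd': push. Stack: aeadeaed
  Read 'e': push. Stack: aeadeaede
  Read 'a': push. Stack: aeadeaedea
  Read 'd': push. Stack: aeadeaedead
Final stack: "aeadeaedead" (length 11)

11


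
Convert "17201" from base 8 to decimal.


Input: "17201" in base 8
Positional expansion:
  Digit '1' (value 1) x 8^4 = 4096
  Digit '7' (value 7) x 8^3 = 3584
  Digit '2' (value 2) x 8^2 = 128
  Digit '0' (value 0) x 8^1 = 0
  Digit '1' (value 1) x 8^0 = 1
Sum = 7809

7809


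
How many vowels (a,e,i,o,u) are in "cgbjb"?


Input: cgbjb
Checking each character:
  'c' at position 0: consonant
  'g' at position 1: consonant
  'b' at position 2: consonant
  'j' at position 3: consonant
  'b' at position 4: consonant
Total vowels: 0

0


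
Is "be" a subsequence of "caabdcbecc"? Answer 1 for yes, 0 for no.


Check if "be" is a subsequence of "caabdcbecc"
Greedy scan:
  Position 0 ('c'): no match needed
  Position 1 ('a'): no match needed
  Position 2 ('a'): no match needed
  Position 3 ('b'): matches sub[0] = 'b'
  Position 4 ('d'): no match needed
  Position 5 ('c'): no match needed
  Position 6 ('b'): no match needed
  Position 7 ('e'): matches sub[1] = 'e'
  Position 8 ('c'): no match needed
  Position 9 ('c'): no match needed
All 2 characters matched => is a subsequence

1


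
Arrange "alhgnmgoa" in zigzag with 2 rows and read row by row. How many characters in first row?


Zigzag "alhgnmgoa" into 2 rows:
Placing characters:
  'a' => row 0
  'l' => row 1
  'h' => row 0
  'g' => row 1
  'n' => row 0
  'm' => row 1
  'g' => row 0
  'o' => row 1
  'a' => row 0
Rows:
  Row 0: "ahnga"
  Row 1: "lgmo"
First row length: 5

5


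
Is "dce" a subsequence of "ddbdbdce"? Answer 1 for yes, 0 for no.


Check if "dce" is a subsequence of "ddbdbdce"
Greedy scan:
  Position 0 ('d'): matches sub[0] = 'd'
  Position 1 ('d'): no match needed
  Position 2 ('b'): no match needed
  Position 3 ('d'): no match needed
  Position 4 ('b'): no match needed
  Position 5 ('d'): no match needed
  Position 6 ('c'): matches sub[1] = 'c'
  Position 7 ('e'): matches sub[2] = 'e'
All 3 characters matched => is a subsequence

1


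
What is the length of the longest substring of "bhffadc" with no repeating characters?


Input: "bhffadc"
Sliding window (track last position of each char):
  Position 0 ('b'): window [0,0] length 1 -- new best
  Position 1 ('h'): window [0,1] length 2 -- new best
  Position 2 ('f'): window [0,2] length 3 -- new best
  Position 3 ('f'): repeat (last at 2), move window start to 3
  Position 3 ('f'): window [3,3] length 1
  Position 4 ('a'): window [3,4] length 2
  Position 5 ('d'): window [3,5] length 3
  Position 6 ('c'): window [3,6] length 4 -- new best
Longest substring with no repeats: "fadc" with length 4

4


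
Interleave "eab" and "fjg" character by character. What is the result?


Interleaving "eab" and "fjg":
  Position 0: 'e' from first, 'f' from second => "ef"
  Position 1: 'a' from first, 'j' from second => "aj"
  Position 2: 'b' from first, 'g' from second => "bg"
Result: efajbg

efajbg


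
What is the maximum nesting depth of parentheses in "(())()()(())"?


Input: "(())()()(())"
Tracking depth:
  Position 0 '(': depth becomes 1
  Position 1 '(': depth becomes 2
  Position 2 ')': depth becomes 1
  Position 3 ')': depth becomes 0
  Position 4 '(': depth becomes 1
  Position 5 ')': depth becomes 0
  Position 6 '(': depth becomes 1
  Position 7 ')': depth becomes 0
  Position 8 '(': depth becomes 1
  Position 9 '(': depth becomes 2
  Position 10 ')': depth becomes 1
  Position 11 ')': depth becomes 0
Maximum depth reached: 2

2


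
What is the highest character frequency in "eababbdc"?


Input: eababbdc
Character counts:
  'a': 2
  'b': 3
  'c': 1
  'd': 1
  'e': 1
Maximum frequency: 3

3


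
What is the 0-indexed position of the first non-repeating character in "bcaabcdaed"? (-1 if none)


Input: bcaabcdaed
Character frequencies:
  'a': 3
  'b': 2
  'c': 2
  'd': 2
  'e': 1
Scanning left to right for freq == 1:
  Position 0 ('b'): freq=2, skip
  Position 1 ('c'): freq=2, skip
  Position 2 ('a'): freq=3, skip
  Position 3 ('a'): freq=3, skip
  Position 4 ('b'): freq=2, skip
  Position 5 ('c'): freq=2, skip
  Position 6 ('d'): freq=2, skip
  Position 7 ('a'): freq=3, skip
  Position 8 ('e'): unique! => answer = 8

8


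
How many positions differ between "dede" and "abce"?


Comparing "dede" and "abce" position by position:
  Position 0: 'd' vs 'a' => DIFFER
  Position 1: 'e' vs 'b' => DIFFER
  Position 2: 'd' vs 'c' => DIFFER
  Position 3: 'e' vs 'e' => same
Positions that differ: 3

3


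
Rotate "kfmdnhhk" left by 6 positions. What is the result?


Input: "kfmdnhhk", rotate left by 6
First 6 characters: "kfmdnh"
Remaining characters: "hk"
Concatenate remaining + first: "hk" + "kfmdnh" = "hkkfmdnh"

hkkfmdnh


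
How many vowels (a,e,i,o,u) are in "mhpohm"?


Input: mhpohm
Checking each character:
  'm' at position 0: consonant
  'h' at position 1: consonant
  'p' at position 2: consonant
  'o' at position 3: vowel (running total: 1)
  'h' at position 4: consonant
  'm' at position 5: consonant
Total vowels: 1

1


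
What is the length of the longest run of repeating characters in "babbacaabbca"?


Input: "babbacaabbca"
Scanning for longest run:
  Position 1 ('a'): new char, reset run to 1
  Position 2 ('b'): new char, reset run to 1
  Position 3 ('b'): continues run of 'b', length=2
  Position 4 ('a'): new char, reset run to 1
  Position 5 ('c'): new char, reset run to 1
  Position 6 ('a'): new char, reset run to 1
  Position 7 ('a'): continues run of 'a', length=2
  Position 8 ('b'): new char, reset run to 1
  Position 9 ('b'): continues run of 'b', length=2
  Position 10 ('c'): new char, reset run to 1
  Position 11 ('a'): new char, reset run to 1
Longest run: 'b' with length 2

2


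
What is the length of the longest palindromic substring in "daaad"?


Input: "daaad"
Checking substrings for palindromes:
  [0:5] "daaad" (len 5) => palindrome
  [1:4] "aaa" (len 3) => palindrome
  [1:3] "aa" (len 2) => palindrome
  [2:4] "aa" (len 2) => palindrome
Longest palindromic substring: "daaad" with length 5

5


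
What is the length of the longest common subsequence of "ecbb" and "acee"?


LCS of "ecbb" and "acee"
DP table:
           a    c    e    e
      0    0    0    0    0
  e   0    0    0    1    1
  c   0    0    1    1    1
  b   0    0    1    1    1
  b   0    0    1    1    1
LCS length = dp[4][4] = 1

1


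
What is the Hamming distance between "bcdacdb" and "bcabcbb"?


Comparing "bcdacdb" and "bcabcbb" position by position:
  Position 0: 'b' vs 'b' => same
  Position 1: 'c' vs 'c' => same
  Position 2: 'd' vs 'a' => differ
  Position 3: 'a' vs 'b' => differ
  Position 4: 'c' vs 'c' => same
  Position 5: 'd' vs 'b' => differ
  Position 6: 'b' vs 'b' => same
Total differences (Hamming distance): 3

3


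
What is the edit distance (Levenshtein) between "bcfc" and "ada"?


Computing edit distance: "bcfc" -> "ada"
DP table:
           a    d    a
      0    1    2    3
  b   1    1    2    3
  c   2    2    2    3
  f   3    3    3    3
  c   4    4    4    4
Edit distance = dp[4][3] = 4

4


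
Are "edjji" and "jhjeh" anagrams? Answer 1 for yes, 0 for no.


Strings: "edjji", "jhjeh"
Sorted first:  deijj
Sorted second: ehhjj
Differ at position 0: 'd' vs 'e' => not anagrams

0


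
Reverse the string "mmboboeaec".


Input: mmboboeaec
Reading characters right to left:
  Position 9: 'c'
  Position 8: 'e'
  Position 7: 'a'
  Position 6: 'e'
  Position 5: 'o'
  Position 4: 'b'
  Position 3: 'o'
  Position 2: 'b'
  Position 1: 'm'
  Position 0: 'm'
Reversed: ceaeobobmm

ceaeobobmm


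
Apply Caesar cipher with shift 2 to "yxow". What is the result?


Caesar cipher: shift "yxow" by 2
  'y' (pos 24) + 2 = pos 0 = 'a'
  'x' (pos 23) + 2 = pos 25 = 'z'
  'o' (pos 14) + 2 = pos 16 = 'q'
  'w' (pos 22) + 2 = pos 24 = 'y'
Result: azqy

azqy


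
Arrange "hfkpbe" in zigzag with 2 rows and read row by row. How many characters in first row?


Zigzag "hfkpbe" into 2 rows:
Placing characters:
  'h' => row 0
  'f' => row 1
  'k' => row 0
  'p' => row 1
  'b' => row 0
  'e' => row 1
Rows:
  Row 0: "hkb"
  Row 1: "fpe"
First row length: 3

3


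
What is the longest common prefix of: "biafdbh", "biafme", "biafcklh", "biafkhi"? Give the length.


Words: biafdbh, biafme, biafcklh, biafkhi
  Position 0: all 'b' => match
  Position 1: all 'i' => match
  Position 2: all 'a' => match
  Position 3: all 'f' => match
  Position 4: ('d', 'm', 'c', 'k') => mismatch, stop
LCP = "biaf" (length 4)

4


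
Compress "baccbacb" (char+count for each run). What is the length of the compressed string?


Input: baccbacb
Runs:
  'b' x 1 => "b1"
  'a' x 1 => "a1"
  'c' x 2 => "c2"
  'b' x 1 => "b1"
  'a' x 1 => "a1"
  'c' x 1 => "c1"
  'b' x 1 => "b1"
Compressed: "b1a1c2b1a1c1b1"
Compressed length: 14

14


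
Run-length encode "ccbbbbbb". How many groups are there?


Input: ccbbbbbb
Scanning for consecutive runs:
  Group 1: 'c' x 2 (positions 0-1)
  Group 2: 'b' x 6 (positions 2-7)
Total groups: 2

2


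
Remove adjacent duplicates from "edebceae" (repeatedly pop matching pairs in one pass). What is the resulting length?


Input: edebceae
Stack-based adjacent duplicate removal:
  Read 'e': push. Stack: e
  Read 'd': push. Stack: ed
  Read 'e': push. Stack: ede
  Read 'b': push. Stack: edeb
  Read 'c': push. Stack: edebc
  Read 'e': push. Stack: edebce
  Read 'a': push. Stack: edebcea
  Read 'e': push. Stack: edebceae
Final stack: "edebceae" (length 8)

8
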